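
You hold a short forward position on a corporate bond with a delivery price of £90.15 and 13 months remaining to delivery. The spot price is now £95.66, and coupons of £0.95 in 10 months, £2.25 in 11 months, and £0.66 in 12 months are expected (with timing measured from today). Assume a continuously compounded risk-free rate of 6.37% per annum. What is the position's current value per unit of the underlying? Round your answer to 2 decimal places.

PV(remaining coupons) I = 0.95·e^(−0.0637·10/12) + 2.25·e^(−0.0637·11/12) + 0.66·e^(−0.0637·12/12) = 3.6425
Current forward F = (S − I)·e^(rT) = (95.66 − 3.6425)·e^(0.0637·13/12) = 92.0175 × 1.071445 = 98.5917
Value (long) = (F − K)·e^(−rT) = (98.5917 − 90.15) × 0.933319 = 7.8788
Short position value = −(long value) = -£7.88

-£7.88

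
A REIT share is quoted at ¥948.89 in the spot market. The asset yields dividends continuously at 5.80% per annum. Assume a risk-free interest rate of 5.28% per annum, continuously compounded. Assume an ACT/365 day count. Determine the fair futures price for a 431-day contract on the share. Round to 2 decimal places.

F = S·e^((r − q)T) = 948.89 · e^((0.0528 − 0.0580) × 431/365)
= 948.89 · e^-0.006140 = 948.89 × 0.993879
F = ¥943.08

¥943.08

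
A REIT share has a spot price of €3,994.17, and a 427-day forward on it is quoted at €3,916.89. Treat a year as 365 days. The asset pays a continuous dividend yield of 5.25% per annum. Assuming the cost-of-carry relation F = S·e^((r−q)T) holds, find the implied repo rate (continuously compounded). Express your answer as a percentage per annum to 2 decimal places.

From F = S·e^((r−q)T): (r − q) = ln(F/S)/T
ln(3916.89/3994.17) = ln(0.980652) = -0.019538
(r − q) = -0.019538 / (427/365) = -0.016701
r = ln(F/S)/T + q = -0.016701 + 0.0525 = 0.035799
r = 3.58%

3.58%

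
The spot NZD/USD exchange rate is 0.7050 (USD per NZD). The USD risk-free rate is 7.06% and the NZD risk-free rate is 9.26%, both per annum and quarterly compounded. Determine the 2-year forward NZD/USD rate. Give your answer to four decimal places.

By covered interest parity, F = S · (1+r_USD/4)^(4T) / (1+r_NZD/4)^(4T)
= 0.7050 × 1.150237 / 1.200921 = 0.7050 × 0.957796
F = 0.6752 USD per NZD

0.6752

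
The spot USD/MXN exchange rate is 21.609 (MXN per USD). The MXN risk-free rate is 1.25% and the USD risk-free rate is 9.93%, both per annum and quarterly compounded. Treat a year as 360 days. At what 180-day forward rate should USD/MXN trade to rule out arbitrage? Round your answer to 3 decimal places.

20.704

By covered interest parity, F = S · (1+r_MXN/4)^(4T) / (1+r_USD/4)^(4T)
= 21.609 × 1.006260 / 1.050266 = 21.609 × 0.958100
F = 20.704 MXN per USD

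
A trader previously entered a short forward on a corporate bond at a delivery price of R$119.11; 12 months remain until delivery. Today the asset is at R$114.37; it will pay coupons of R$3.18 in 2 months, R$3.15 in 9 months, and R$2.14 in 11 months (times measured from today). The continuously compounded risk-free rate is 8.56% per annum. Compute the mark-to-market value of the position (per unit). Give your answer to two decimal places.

PV(remaining coupons) I = 3.18·e^(−0.0856·2/12) + 3.15·e^(−0.0856·9/12) + 2.14·e^(−0.0856·11/12) = 8.0676
Current forward F = (S − I)·e^(rT) = (114.37 − 8.0676)·e^(0.0856·12/12) = 106.3024 × 1.089370 = 115.8026
Value (long) = (F − K)·e^(−rT) = (115.8026 − 119.11) × 0.917961 = -3.0361
Short position value = −(long value) = R$3.04

R$3.04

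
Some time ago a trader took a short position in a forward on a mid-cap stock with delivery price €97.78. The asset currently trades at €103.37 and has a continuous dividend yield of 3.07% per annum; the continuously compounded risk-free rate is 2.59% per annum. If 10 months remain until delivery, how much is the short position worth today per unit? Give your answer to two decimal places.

-€5.07

Current fair forward for the remaining 10 months: F = S·e^((r − q)·T), (r − q) = 0.0259 − 0.0307 = -0.0048
F = 103.37 · e^(-0.0048 × 10/12) = 103.37 × 0.996008 = 102.9573
Value of long forward = (F − K)·e^(−rT) = (102.9573 − 97.78) · e^(−0.0259·10/12)
= 5.1773 × 0.978648 = 5.07
Short position value = −(long value) = -€5.07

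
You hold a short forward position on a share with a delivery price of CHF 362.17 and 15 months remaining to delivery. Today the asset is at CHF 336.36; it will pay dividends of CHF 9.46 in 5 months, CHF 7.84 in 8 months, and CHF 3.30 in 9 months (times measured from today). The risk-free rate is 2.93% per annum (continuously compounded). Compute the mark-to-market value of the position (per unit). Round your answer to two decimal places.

PV(remaining dividends) I = 9.46·e^(−0.0293·5/12) + 7.84·e^(−0.0293·8/12) + 3.30·e^(−0.0293·9/12) = 20.2618
Current forward F = (S − I)·e^(rT) = (336.36 − 20.2618)·e^(0.0293·15/12) = 316.0982 × 1.037304 = 327.8899
Value (long) = (F − K)·e^(−rT) = (327.8899 − 362.17) × 0.964038 = -33.0473
Short position value = −(long value) = CHF 33.05

CHF 33.05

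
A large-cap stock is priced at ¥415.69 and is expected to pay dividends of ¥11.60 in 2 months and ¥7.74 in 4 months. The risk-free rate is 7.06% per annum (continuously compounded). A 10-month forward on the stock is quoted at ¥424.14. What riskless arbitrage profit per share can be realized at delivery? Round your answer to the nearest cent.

¥3.44 per share

PV(dividends) I = 11.60·e^(−0.0706·2/12) + 7.74·e^(−0.0706·4/12) = 19.0243
Fair forward F* = (S − I)·e^(rT) = (415.69 − 19.0243)·e^0.058833 = 396.6657 × 1.060598 = 420.7028
Market ¥424.14 > fair 420.7028: forward overpriced → cash-and-carry (borrow at r, buy the stock and collect the dividends, short the forward).
Profit at T = |F_mkt − F*| = |424.14 − 420.7028| = ¥3.44 per share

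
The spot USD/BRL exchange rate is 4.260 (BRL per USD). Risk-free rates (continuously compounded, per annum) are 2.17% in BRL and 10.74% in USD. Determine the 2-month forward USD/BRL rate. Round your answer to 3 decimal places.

F = S·e^((r_BRL − r_USD)T) = 4.260 · e^((0.0217 − 0.1074) × 2/12)
= 4.260 · e^-0.014283 = 4.260 × 0.985819
F = 4.200 BRL per USD

4.200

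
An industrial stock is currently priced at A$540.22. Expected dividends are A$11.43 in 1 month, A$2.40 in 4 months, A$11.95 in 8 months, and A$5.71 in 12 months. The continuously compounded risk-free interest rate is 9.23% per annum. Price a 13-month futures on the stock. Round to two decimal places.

A$563.75

PV(dividends) I = 11.43·e^(−0.0923·1/12) + 2.40·e^(−0.0923·4/12) + 11.95·e^(−0.0923·8/12) + 5.71·e^(−0.0923·12/12)
I = 11.3424 + 2.3273 + 11.2368 + 5.2066 = 30.1131
F = (S − I)·e^(rT) = (540.22 − 30.1131) · e^(0.0923·13/12)
= 510.1069 · e^0.099992 = 510.1069 × 1.105162 = A$563.75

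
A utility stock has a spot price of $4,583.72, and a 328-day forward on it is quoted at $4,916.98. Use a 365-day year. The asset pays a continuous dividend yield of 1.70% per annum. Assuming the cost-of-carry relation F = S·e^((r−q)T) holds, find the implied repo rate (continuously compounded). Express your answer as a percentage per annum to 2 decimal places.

From F = S·e^((r−q)T): (r − q) = ln(F/S)/T
ln(4916.98/4583.72) = ln(1.072705) = 0.070183
(r − q) = 0.070183 / (328/365) = 0.078100
r = ln(F/S)/T + q = 0.078100 + 0.0170 = 0.095100
r = 9.51%

9.51%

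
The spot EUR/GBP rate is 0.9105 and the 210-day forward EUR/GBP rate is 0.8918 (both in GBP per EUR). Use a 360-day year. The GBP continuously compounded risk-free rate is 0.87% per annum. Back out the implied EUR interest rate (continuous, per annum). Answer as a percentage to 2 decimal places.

4.43%

F = S·e^((r_GBP − r_EUR)T) ⇒ r_EUR = r_GBP − ln(F/S)/T
ln(0.8918/0.9105) = -0.020752; /(210/360) = -0.035575
r_EUR = 0.0087 + 0.035575 = 0.044275
r_EUR = 4.43%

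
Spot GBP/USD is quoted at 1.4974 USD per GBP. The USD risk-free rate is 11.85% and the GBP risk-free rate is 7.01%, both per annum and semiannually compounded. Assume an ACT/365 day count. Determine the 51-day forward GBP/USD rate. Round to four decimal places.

By covered interest parity, F = S · (1+r_USD/2)^(2T) / (1+r_GBP/2)^(2T)
= 1.4974 × 1.016216 / 1.009674 = 1.4974 × 1.006479
F = 1.5071 USD per GBP

1.5071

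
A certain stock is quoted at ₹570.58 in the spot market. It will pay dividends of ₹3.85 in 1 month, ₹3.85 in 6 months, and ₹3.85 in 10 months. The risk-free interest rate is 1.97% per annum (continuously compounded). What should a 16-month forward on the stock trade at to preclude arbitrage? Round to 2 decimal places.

PV(dividends) I = 3.85·e^(−0.0197·1/12) + 3.85·e^(−0.0197·6/12) + 3.85·e^(−0.0197·10/12)
I = 3.8437 + 3.8123 + 3.7873 = 11.4433
F = (S − I)·e^(rT) = (570.58 − 11.4433) · e^(0.0197·16/12)
= 559.1367 · e^0.026267 = 559.1367 × 1.026615 = ₹574.02

₹574.02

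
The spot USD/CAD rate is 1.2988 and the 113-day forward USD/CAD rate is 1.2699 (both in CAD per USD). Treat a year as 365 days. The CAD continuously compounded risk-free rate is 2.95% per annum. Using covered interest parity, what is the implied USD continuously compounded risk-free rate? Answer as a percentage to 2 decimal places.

F = S·e^((r_CAD − r_USD)T) ⇒ r_USD = r_CAD − ln(F/S)/T
ln(1.2699/1.2988) = -0.022503; /(113/365) = -0.072687
r_USD = 0.0295 + 0.072687 = 0.102187
r_USD = 10.22%

10.22%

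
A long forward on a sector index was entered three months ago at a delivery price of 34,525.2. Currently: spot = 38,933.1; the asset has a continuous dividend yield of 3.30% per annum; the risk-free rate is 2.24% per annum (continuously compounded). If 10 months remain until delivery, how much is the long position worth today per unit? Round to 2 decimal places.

3990.32

Current fair forward for the remaining 10 months: F = S·e^((r − q)·T), (r − q) = 0.0224 − 0.0330 = -0.0106
F = 38933.1 · e^(-0.0106 × 10/12) = 38933.1 × 0.99120557 = 38590.7056
Value of long forward = (F − K)·e^(−rT) = (38590.7056 − 34525.2) · e^(−0.0224·10/12)
= 4065.5056 × 0.98150648 = 3990.32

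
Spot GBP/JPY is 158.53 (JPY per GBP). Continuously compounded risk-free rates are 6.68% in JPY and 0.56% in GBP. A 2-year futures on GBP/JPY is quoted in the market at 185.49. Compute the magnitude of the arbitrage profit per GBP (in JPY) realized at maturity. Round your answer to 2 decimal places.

6.32 per GBP (in JPY)

Fair futures: F* = S·e^(carry·T), with carry = (r_JPY − r_GBP) = 0.0668 − 0.0056 = 0.0612
F* = 158.53 · e^(0.0612 × 2) = 158.53 · e^0.122400 = 158.53 × 1.130206 = 179.1716
Market 185.49 > fair 179.1716: forward overpriced → cash-and-carry (buy spot, short the forward).
At maturity, profit = |F_mkt − F*| = |185.49 − 179.1716| = 6.32 per GBP (in JPY)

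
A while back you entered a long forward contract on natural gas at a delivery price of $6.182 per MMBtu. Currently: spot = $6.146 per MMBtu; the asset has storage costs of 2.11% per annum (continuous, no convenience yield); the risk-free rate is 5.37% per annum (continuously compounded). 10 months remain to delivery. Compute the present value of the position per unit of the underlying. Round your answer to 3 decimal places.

Current fair forward for the remaining 10 months: F = S·e^((r + u)·T), (r + u) = 0.0537 + 0.0211 = 0.0748
F = 6.146 · e^(0.0748 × 10/12) = 6.146 × 1.064317 = 6.5413
Value of long forward = (F − K)·e^(−rT) = (6.5413 − 6.182) · e^(−0.0537·10/12)
= 0.3593 × 0.956237 = 0.344

$0.344 per MMBtu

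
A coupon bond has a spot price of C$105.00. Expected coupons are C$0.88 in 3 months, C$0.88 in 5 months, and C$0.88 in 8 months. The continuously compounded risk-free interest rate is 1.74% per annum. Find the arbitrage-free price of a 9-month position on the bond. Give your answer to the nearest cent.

C$103.73

PV(coupons) I = 0.88·e^(−0.0174·3/12) + 0.88·e^(−0.0174·5/12) + 0.88·e^(−0.0174·8/12)
I = 0.8762 + 0.8736 + 0.8699 = 2.6197
F = (S − I)·e^(rT) = (105.00 − 2.6197) · e^(0.0174·9/12)
= 102.3803 · e^0.013050 = 102.3803 × 1.013136 = C$103.73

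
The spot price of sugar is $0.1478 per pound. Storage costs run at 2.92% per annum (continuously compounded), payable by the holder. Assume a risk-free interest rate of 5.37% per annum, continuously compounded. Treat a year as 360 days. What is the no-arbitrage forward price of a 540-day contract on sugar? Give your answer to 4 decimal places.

$0.1674 per pound

Net carry = r + u − y = 0.0537 + 0.0292 − 0.0000 = 0.0829
F = S·e^((r+u−y)T) = 0.1478 · e^(0.0829 × 540/360) = 0.1478 · e^0.124350
= 0.1478 × 1.132412 = $0.1674 per pound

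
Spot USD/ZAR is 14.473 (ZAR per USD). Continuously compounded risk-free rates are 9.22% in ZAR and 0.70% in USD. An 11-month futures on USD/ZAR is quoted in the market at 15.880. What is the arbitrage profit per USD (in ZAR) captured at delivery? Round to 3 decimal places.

0.231 per USD (in ZAR)

Fair futures: F* = S·e^(carry·T), with carry = (r_ZAR − r_USD) = 0.0922 − 0.0070 = 0.0852
F* = 14.473 · e^(0.0852 × 11/12) = 14.473 · e^0.078100 = 14.473 × 1.081231 = 15.6487
Market 15.880 > fair 15.6487: forward overpriced → cash-and-carry (buy spot, short the forward).
At maturity, profit = |F_mkt − F*| = |15.880 − 15.6487| = 0.231 per USD (in ZAR)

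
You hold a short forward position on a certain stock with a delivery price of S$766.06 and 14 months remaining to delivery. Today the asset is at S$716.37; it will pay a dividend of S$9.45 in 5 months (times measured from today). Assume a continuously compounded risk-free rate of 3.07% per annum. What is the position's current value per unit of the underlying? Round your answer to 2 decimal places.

PV(remaining dividends) I = 9.45·e^(−0.0307·5/12) = 9.3299
Current forward F = (S − I)·e^(rT) = (716.37 − 9.3299)·e^(0.0307·14/12) = 707.0401 × 1.036466 = 732.8230
Value (long) = (F − K)·e^(−rT) = (732.8230 − 766.06) × 0.964817 = -32.0676
Short position value = −(long value) = S$32.07

S$32.07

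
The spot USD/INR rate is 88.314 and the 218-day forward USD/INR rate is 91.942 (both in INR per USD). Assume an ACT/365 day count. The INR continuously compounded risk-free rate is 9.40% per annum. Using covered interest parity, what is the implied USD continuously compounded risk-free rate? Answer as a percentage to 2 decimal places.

2.66%

F = S·e^((r_INR − r_USD)T) ⇒ r_USD = r_INR − ln(F/S)/T
ln(91.942/88.314) = 0.040259; /(218/365) = 0.067406
r_USD = 0.0940 − 0.067406 = 0.026594
r_USD = 2.66%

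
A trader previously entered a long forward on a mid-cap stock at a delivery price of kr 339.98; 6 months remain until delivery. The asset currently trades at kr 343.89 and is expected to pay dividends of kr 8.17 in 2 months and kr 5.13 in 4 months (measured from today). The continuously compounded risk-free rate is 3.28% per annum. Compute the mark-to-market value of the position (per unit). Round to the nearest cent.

-kr 3.76

PV(remaining dividends) I = 8.17·e^(−0.0328·2/12) + 5.13·e^(−0.0328·4/12) = 13.1997
Current forward F = (S − I)·e^(rT) = (343.89 − 13.1997)·e^(0.0328·6/12) = 330.6903 × 1.016535 = 336.1583
Value (long) = (F − K)·e^(−rT) = (336.1583 − 339.98) × 0.983734 = -3.7595
Value = -kr 3.76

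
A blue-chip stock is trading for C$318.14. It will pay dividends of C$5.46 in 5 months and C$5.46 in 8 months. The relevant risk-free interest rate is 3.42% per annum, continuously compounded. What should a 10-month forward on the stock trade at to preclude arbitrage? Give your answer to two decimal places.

C$316.31

PV(dividends) I = 5.46·e^(−0.0342·5/12) + 5.46·e^(−0.0342·8/12)
I = 5.3827 + 5.3369 = 10.7196
F = (S − I)·e^(rT) = (318.14 − 10.7196) · e^(0.0342·10/12)
= 307.4204 · e^0.028500 = 307.4204 × 1.028910 = C$316.31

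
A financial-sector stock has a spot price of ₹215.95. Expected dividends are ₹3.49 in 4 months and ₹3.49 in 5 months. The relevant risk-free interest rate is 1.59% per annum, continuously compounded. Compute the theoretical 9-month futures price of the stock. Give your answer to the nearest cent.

PV(dividends) I = 3.49·e^(−0.0159·4/12) + 3.49·e^(−0.0159·5/12)
I = 3.4716 + 3.4670 = 6.9386
F = (S − I)·e^(rT) = (215.95 − 6.9386) · e^(0.0159·9/12)
= 209.0114 · e^0.011925 = 209.0114 × 1.011996 = ₹211.52

₹211.52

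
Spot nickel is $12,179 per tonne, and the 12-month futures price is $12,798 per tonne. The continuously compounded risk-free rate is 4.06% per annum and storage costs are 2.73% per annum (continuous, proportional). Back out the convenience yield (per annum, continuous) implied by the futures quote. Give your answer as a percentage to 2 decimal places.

1.83%

F = S·e^((r+u−y)T) ⇒ (r+u−y) = ln(F/S)/T
ln(12798/12179) = 0.049576; /T ⇒ 0.049576
y = r + u − ln(F/S)/T = 0.0406 + 0.0273 − 0.049576 = 0.018324
y = 1.83%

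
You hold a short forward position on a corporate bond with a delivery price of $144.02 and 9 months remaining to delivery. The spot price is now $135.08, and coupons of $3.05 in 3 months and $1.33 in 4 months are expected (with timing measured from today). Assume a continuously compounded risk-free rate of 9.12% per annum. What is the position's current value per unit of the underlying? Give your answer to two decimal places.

$3.69

PV(remaining coupons) I = 3.05·e^(−0.0912·3/12) + 1.33·e^(−0.0912·4/12) = 4.2714
Current forward F = (S − I)·e^(rT) = (135.08 − 4.2714)·e^(0.0912·9/12) = 130.8086 × 1.070794 = 140.0691
Value (long) = (F − K)·e^(−rT) = (140.0691 − 144.02) × 0.933887 = -3.6897
Short position value = −(long value) = $3.69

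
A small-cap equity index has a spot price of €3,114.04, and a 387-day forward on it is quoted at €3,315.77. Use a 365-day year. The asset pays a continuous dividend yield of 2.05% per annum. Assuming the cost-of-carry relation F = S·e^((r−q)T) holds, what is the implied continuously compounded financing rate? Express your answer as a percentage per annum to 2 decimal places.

7.97%

From F = S·e^((r−q)T): (r − q) = ln(F/S)/T
ln(3315.77/3114.04) = ln(1.064781) = 0.062769
(r − q) = 0.062769 / (387/365) = 0.059201
r = ln(F/S)/T + q = 0.059201 + 0.0205 = 0.079701
r = 7.97%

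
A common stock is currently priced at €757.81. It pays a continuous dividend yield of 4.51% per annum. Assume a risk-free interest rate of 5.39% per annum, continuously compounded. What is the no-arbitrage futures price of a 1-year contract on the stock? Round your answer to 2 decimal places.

€764.51

F = S·e^((r − q)T) = 757.81 · e^((0.0539 − 0.0451) × 1)
= 757.81 · e^0.008800 = 757.81 × 1.008839
F = €764.51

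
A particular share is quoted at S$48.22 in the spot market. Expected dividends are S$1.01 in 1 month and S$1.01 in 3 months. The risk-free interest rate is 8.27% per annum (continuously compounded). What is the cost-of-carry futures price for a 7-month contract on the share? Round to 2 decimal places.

PV(dividends) I = 1.01·e^(−0.0827·1/12) + 1.01·e^(−0.0827·3/12)
I = 1.0031 + 0.9893 = 1.9924
F = (S − I)·e^(rT) = (48.22 − 1.9924) · e^(0.0827·7/12)
= 46.2276 · e^0.048242 = 46.2276 × 1.049425 = S$48.51

S$48.51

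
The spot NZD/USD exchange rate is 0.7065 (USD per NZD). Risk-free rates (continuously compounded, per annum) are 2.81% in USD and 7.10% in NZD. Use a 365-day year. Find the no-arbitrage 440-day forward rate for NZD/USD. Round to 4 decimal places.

0.6709

F = S·e^((r_USD − r_NZD)T) = 0.7065 · e^((0.0281 − 0.0710) × 440/365)
= 0.7065 · e^-0.051715 = 0.7065 × 0.949599
F = 0.6709 USD per NZD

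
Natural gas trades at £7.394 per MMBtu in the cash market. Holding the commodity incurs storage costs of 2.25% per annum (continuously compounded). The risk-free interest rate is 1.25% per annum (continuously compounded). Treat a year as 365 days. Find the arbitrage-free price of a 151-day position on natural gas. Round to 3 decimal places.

£7.502 per MMBtu

Net carry = r + u − y = 0.0125 + 0.0225 − 0.0000 = 0.0350
F = S·e^((r+u−y)T) = 7.394 · e^(0.0350 × 151/365) = 7.394 · e^0.014479
= 7.394 × 1.014584 = £7.502 per MMBtu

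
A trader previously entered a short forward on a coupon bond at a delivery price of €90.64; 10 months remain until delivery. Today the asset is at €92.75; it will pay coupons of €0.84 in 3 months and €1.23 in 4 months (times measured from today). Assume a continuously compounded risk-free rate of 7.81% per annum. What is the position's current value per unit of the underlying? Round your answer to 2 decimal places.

PV(remaining coupons) I = 0.84·e^(−0.0781·3/12) + 1.23·e^(−0.0781·4/12) = 2.0222
Current forward F = (S − I)·e^(rT) = (92.75 − 2.0222)·e^(0.0781·10/12) = 90.7278 × 1.067248 = 96.8291
Value (long) = (F − K)·e^(−rT) = (96.8291 − 90.64) × 0.936989 = 5.7991
Short position value = −(long value) = -€5.80

-€5.80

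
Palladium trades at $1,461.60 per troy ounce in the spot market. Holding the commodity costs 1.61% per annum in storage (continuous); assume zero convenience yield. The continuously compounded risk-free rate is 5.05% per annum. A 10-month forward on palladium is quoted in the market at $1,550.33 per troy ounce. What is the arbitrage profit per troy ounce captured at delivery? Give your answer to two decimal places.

$5.32 per troy ounce

Fair forward: F* = S·e^(carry·T), with carry = (r + u) = 0.0505 + 0.0161 = 0.0666
F* = 1461.60 · e^(0.0666 × 10/12) = 1461.60 · e^0.05550000 = 1461.60 × 1.05706902 = $1545.0121
Market $1550.33 > fair $1545.0121: forward overpriced → cash-and-carry (buy spot, short the forward).
At maturity, profit = |F_mkt − F*| = |1550.33 − 1545.0121| = $5.32 per troy ounce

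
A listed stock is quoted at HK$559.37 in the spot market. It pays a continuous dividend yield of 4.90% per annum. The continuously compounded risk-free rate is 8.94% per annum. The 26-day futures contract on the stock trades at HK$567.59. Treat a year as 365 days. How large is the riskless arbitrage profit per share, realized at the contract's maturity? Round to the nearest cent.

HK$6.61 per share

Fair futures: F* = S·e^(carry·T), with carry = (r − q) = 0.0894 − 0.0490 = 0.0404
F* = 559.37 · e^(0.0404 × 26/365) = 559.37 · e^0.002878 = 559.37 × 1.002882 = HK$560.9821
Market HK$567.59 > fair HK$560.9821: forward overpriced → cash-and-carry (buy spot, short the forward).
At maturity, profit = |F_mkt − F*| = |567.59 − 560.9821| = HK$6.61 per share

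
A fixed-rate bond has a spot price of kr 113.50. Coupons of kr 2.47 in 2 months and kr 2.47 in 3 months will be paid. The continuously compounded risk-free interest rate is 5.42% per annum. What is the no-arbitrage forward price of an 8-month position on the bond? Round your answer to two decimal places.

kr 112.61

PV(coupons) I = 2.47·e^(−0.0542·2/12) + 2.47·e^(−0.0542·3/12)
I = 2.4478 + 2.4368 = 4.8846
F = (S − I)·e^(rT) = (113.50 − 4.8846) · e^(0.0542·8/12)
= 108.6154 · e^0.036133 = 108.6154 × 1.036794 = kr 112.61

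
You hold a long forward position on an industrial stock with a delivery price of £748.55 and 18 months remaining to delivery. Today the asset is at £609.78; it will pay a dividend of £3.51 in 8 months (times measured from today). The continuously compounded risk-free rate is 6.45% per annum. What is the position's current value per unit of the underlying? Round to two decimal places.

PV(remaining dividends) I = 3.51·e^(−0.0645·8/12) = 3.3623
Current forward F = (S − I)·e^(rT) = (609.78 − 3.3623)·e^(0.0645·18/12) = 606.4177 × 1.101585 = 668.0206
Value (long) = (F − K)·e^(−rT) = (668.0206 − 748.55) × 0.907783 = -73.1032
Value = -£73.10

-£73.10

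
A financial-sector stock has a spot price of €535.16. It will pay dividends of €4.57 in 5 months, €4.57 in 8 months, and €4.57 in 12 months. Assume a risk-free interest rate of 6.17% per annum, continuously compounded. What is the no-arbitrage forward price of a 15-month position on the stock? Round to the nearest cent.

€563.88

PV(dividends) I = 4.57·e^(−0.0617·5/12) + 4.57·e^(−0.0617·8/12) + 4.57·e^(−0.0617·12/12)
I = 4.4540 + 4.3858 + 4.2966 = 13.1364
F = (S − I)·e^(rT) = (535.16 − 13.1364) · e^(0.0617·15/12)
= 522.0236 · e^0.077125 = 522.0236 × 1.080177 = €563.88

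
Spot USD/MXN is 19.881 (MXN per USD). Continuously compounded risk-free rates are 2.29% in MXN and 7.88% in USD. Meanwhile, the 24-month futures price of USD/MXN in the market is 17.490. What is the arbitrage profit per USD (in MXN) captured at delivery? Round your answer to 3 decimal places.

Fair futures: F* = S·e^(carry·T), with carry = (r_MXN − r_USD) = 0.0229 − 0.0788 = -0.0559
F* = 19.881 · e^(-0.0559 × 24/12) = 19.881 · e^-0.111800 = 19.881 × 0.894223 = 17.7780
Market 17.490 < fair 17.7780: forward underpriced → reverse cash-and-carry (short spot, go long the forward).
At maturity, profit = |F_mkt − F*| = |17.490 − 17.7780| = 0.288 per USD (in MXN)

0.288 per USD (in MXN)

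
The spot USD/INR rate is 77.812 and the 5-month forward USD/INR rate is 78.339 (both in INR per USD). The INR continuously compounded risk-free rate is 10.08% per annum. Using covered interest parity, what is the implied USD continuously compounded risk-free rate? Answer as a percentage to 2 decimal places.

F = S·e^((r_INR − r_USD)T) ⇒ r_USD = r_INR − ln(F/S)/T
ln(78.339/77.812) = 0.006750; /(5/12) = 0.016200
r_USD = 0.1008 − 0.016200 = 0.084600
r_USD = 8.46%

8.46%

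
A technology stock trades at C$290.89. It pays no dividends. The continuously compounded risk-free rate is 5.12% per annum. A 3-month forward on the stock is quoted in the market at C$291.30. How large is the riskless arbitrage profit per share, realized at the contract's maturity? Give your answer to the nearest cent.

C$3.34 per share

Fair forward: F* = S·e^(carry·T), with carry = r = 0.0512
F* = 290.89 · e^(0.0512 × 3/12) = 290.89 · e^0.012800 = 290.89 × 1.012882 = C$294.6372
Market C$291.30 < fair C$294.6372: forward underpriced → reverse cash-and-carry (short spot, go long the forward).
At maturity, profit = |F_mkt − F*| = |291.30 − 294.6372| = C$3.34 per share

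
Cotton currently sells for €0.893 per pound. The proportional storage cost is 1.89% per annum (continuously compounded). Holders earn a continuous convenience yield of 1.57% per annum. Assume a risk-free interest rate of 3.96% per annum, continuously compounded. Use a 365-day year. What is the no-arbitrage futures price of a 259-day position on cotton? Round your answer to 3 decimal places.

Net carry = r + u − y = 0.0396 + 0.0189 − 0.0157 = 0.0428
F = S·e^((r+u−y)T) = 0.893 · e^(0.0428 × 259/365) = 0.893 · e^0.030370
= 0.893 × 1.030836 = €0.921 per pound

€0.921 per pound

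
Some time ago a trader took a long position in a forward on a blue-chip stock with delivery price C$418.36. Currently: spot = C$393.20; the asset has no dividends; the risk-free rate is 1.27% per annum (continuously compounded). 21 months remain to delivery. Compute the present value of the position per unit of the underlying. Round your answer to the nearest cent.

Current fair forward for the remaining 21 months: F = S·e^(r·T), r = 0.0127
F = 393.20 · e^(0.0127 × 21/12) = 393.20 × 1.022474 = 402.0368
Value of long forward = (F − K)·e^(−rT) = (402.0368 − 418.36) · e^(−0.0127·21/12)
= -16.3232 × 0.978020 = -15.96

-C$15.96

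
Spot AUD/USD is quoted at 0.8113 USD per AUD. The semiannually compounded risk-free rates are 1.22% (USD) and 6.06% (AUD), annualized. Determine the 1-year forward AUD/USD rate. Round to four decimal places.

0.7736

By covered interest parity, F = S · (1+r_USD/2)^(2T) / (1+r_AUD/2)^(2T)
= 0.8113 × 1.012237 / 1.061518 = 0.8113 × 0.953575
F = 0.7736 USD per AUD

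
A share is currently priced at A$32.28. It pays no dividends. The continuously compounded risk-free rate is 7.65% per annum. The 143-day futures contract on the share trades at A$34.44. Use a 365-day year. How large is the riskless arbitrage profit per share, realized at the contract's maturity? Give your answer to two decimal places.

A$1.18 per share

Fair futures: F* = S·e^(carry·T), with carry = r = 0.0765
F* = 32.28 · e^(0.0765 × 143/365) = 32.28 · e^0.029971 = 32.28 × 1.030425 = A$33.2621
Market A$34.44 > fair A$33.2621: forward overpriced → cash-and-carry (buy spot, short the forward).
At maturity, profit = |F_mkt − F*| = |34.44 − 33.2621| = A$1.18 per share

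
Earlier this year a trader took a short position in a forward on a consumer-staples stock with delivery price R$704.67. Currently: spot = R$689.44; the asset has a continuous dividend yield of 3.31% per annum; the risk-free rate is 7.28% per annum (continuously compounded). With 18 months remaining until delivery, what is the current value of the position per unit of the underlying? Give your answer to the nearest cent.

Current fair forward for the remaining 18 months: F = S·e^((r − q)·T), (r − q) = 0.0728 − 0.0331 = 0.0397
F = 689.44 · e^(0.0397 × 18/12) = 689.44 × 1.061359 = 731.7433
Value of long forward = (F − K)·e^(−rT) = (731.7433 − 704.67) · e^(−0.0728·18/12)
= 27.0733 × 0.896551 = 24.27
Short position value = −(long value) = -R$24.27

-R$24.27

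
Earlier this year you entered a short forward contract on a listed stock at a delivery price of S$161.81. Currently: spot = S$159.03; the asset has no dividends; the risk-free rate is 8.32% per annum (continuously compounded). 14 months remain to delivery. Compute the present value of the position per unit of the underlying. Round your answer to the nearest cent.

-S$12.19

Current fair forward for the remaining 14 months: F = S·e^(r·T), r = 0.0832
F = 159.03 · e^(0.0832 × 14/12) = 159.03 × 1.101934 = 175.2406
Value of long forward = (F − K)·e^(−rT) = (175.2406 − 161.81) · e^(−0.0832·14/12)
= 13.4306 × 0.907496 = 12.19
Short position value = −(long value) = -S$12.19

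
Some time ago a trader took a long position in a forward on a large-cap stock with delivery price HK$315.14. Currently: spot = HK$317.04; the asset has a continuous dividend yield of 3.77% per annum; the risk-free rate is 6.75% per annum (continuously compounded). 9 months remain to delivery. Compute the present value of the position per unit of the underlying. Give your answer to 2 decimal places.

Current fair forward for the remaining 9 months: F = S·e^((r − q)·T), (r − q) = 0.0675 − 0.0377 = 0.0298
F = 317.04 · e^(0.0298 × 9/12) = 317.04 × 1.022602 = 324.2057
Value of long forward = (F − K)·e^(−rT) = (324.2057 − 315.14) · e^(−0.0675·9/12)
= 9.0657 × 0.950635 = 8.62

HK$8.62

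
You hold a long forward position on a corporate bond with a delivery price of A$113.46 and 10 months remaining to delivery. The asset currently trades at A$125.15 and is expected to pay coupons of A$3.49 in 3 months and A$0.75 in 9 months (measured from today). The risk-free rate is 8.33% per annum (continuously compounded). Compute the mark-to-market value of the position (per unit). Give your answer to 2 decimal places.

A$15.18

PV(remaining coupons) I = 3.49·e^(−0.0833·3/12) + 0.75·e^(−0.0833·9/12) = 4.1226
Current forward F = (S − I)·e^(rT) = (125.15 − 4.1226)·e^(0.0833·10/12) = 121.0274 × 1.071883 = 129.7272
Value (long) = (F − K)·e^(−rT) = (129.7272 − 113.46) × 0.932938 = 15.1763
Value = A$15.18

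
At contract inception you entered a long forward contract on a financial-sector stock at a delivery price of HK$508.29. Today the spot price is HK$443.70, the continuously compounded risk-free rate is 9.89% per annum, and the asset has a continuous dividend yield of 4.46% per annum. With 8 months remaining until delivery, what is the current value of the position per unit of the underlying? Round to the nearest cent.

-HK$45.16

Current fair forward for the remaining 8 months: F = S·e^((r − q)·T), (r − q) = 0.0989 − 0.0446 = 0.0543
F = 443.70 · e^(0.0543 × 8/12) = 443.70 × 1.036863 = 460.0561
Value of long forward = (F − K)·e^(−rT) = (460.0561 − 508.29) · e^(−0.0989·8/12)
= -48.2339 × 0.936193 = -45.16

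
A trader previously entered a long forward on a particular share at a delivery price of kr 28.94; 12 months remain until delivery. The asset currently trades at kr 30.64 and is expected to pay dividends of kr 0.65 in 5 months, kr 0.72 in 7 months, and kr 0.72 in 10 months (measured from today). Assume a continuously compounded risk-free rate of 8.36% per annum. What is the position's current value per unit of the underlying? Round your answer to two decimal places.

PV(remaining dividends) I = 0.65·e^(−0.0836·5/12) + 0.72·e^(−0.0836·7/12) + 0.72·e^(−0.0836·10/12) = 1.9850
Current forward F = (S − I)·e^(rT) = (30.64 − 1.9850)·e^(0.0836·12/12) = 28.6550 × 1.087194 = 31.1535
Value (long) = (F − K)·e^(−rT) = (31.1535 − 28.94) × 0.919799 = 2.0360
Value = kr 2.04

kr 2.04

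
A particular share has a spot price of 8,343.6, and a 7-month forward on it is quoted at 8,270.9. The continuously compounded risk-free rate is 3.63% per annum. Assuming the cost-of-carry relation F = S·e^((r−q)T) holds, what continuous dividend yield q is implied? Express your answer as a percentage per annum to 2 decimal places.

From F = S·e^((r−q)T): (r − q) = ln(F/S)/T
ln(8270.9/8343.6) = ln(0.991287) = -0.008751
(r − q) = -0.008751 / (7/12) = -0.015002
q = r − ln(F/S)/T = 0.0363 + 0.015002 = 0.051302
q = 5.13%

5.13%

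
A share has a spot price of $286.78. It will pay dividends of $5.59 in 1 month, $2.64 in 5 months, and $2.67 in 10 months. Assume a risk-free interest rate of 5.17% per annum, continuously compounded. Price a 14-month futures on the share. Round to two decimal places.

PV(dividends) I = 5.59·e^(−0.0517·1/12) + 2.64·e^(−0.0517·5/12) + 2.67·e^(−0.0517·10/12)
I = 5.5660 + 2.5837 + 2.5574 = 10.7071
F = (S − I)·e^(rT) = (286.78 − 10.7071) · e^(0.0517·14/12)
= 276.0729 · e^0.060317 = 276.0729 × 1.062173 = $293.24

$293.24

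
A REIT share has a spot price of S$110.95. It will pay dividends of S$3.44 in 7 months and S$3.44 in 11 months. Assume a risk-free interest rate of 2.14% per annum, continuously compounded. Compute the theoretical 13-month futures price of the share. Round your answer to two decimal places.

PV(dividends) I = 3.44·e^(−0.0214·7/12) + 3.44·e^(−0.0214·11/12)
I = 3.3973 + 3.3732 = 6.7705
F = (S − I)·e^(rT) = (110.95 − 6.7705) · e^(0.0214·13/12)
= 104.1795 · e^0.023183 = 104.1795 × 1.023454 = S$106.62

S$106.62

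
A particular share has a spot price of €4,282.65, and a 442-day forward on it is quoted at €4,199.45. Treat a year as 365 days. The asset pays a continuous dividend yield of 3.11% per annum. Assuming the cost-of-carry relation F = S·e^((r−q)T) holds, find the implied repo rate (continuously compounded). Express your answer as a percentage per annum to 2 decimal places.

1.49%

From F = S·e^((r−q)T): (r − q) = ln(F/S)/T
ln(4199.45/4282.65) = ln(0.980573) = -0.019618
(r − q) = -0.019618 / (442/365) = -0.016200
r = ln(F/S)/T + q = -0.016200 + 0.0311 = 0.014900
r = 1.49%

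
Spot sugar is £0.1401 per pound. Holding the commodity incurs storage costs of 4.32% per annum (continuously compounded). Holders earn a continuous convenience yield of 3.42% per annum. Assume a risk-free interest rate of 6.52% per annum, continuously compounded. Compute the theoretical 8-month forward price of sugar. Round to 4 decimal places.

Net carry = r + u − y = 0.0652 + 0.0432 − 0.0342 = 0.0742
F = S·e^((r+u−y)T) = 0.1401 · e^(0.0742 × 8/12) = 0.1401 · e^0.049467
= 0.1401 × 1.050711 = £0.1472 per pound

£0.1472 per pound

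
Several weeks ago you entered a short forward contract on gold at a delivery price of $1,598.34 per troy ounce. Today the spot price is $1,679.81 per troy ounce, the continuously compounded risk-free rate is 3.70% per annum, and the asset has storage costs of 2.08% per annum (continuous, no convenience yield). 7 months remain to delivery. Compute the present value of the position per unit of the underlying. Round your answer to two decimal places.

Current fair forward for the remaining 7 months: F = S·e^((r + u)·T), (r + u) = 0.0370 + 0.0208 = 0.0578
F = 1679.81 · e^(0.0578 × 7/12) = 1679.81 × 1.03429152 = 1737.4132
Value of long forward = (F − K)·e^(−rT) = (1737.4132 − 1598.34) · e^(−0.0370·7/12)
= 139.0732 × 0.97864792 = 136.10
Short position value = −(long value) = -$136.10

-$136.10 per troy ounce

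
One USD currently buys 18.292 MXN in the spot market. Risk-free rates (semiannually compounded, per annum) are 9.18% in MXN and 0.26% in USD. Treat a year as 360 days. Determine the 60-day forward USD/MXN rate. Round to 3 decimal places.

By covered interest parity, F = S · (1+r_MXN/2)^(2T) / (1+r_USD/2)^(2T)
= 18.292 × 1.015072 / 1.000433 = 18.292 × 1.014633
F = 18.560 MXN per USD

18.560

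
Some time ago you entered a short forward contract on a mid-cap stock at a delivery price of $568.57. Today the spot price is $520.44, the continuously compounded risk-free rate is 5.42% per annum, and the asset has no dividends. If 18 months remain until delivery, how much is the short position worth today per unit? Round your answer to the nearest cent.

Current fair forward for the remaining 18 months: F = S·e^(r·T), r = 0.0542
F = 520.44 · e^(0.0542 × 18/12) = 520.44 × 1.084696 = 564.5192
Value of long forward = (F − K)·e^(−rT) = (564.5192 − 568.57) · e^(−0.0542·18/12)
= -4.0508 × 0.921917 = -3.73
Short position value = −(long value) = $3.73

$3.73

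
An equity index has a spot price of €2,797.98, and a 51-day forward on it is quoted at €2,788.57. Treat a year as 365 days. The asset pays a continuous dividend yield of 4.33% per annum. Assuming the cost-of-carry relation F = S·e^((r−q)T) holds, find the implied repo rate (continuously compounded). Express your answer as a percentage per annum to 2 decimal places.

From F = S·e^((r−q)T): (r − q) = ln(F/S)/T
ln(2788.57/2797.98) = ln(0.996637) = -0.003369
(r − q) = -0.003369 / (51/365) = -0.024111
r = ln(F/S)/T + q = -0.024111 + 0.0433 = 0.019189
r = 1.92%

1.92%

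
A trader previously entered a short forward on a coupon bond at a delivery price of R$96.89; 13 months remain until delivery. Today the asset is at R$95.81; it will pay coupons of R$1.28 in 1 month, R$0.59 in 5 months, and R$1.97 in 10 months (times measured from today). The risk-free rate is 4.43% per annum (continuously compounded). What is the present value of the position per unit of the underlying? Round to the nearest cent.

R$0.29

PV(remaining coupons) I = 1.28·e^(−0.0443·1/12) + 0.59·e^(−0.0443·5/12) + 1.97·e^(−0.0443·10/12) = 3.7531
Current forward F = (S − I)·e^(rT) = (95.81 − 3.7531)·e^(0.0443·13/12) = 92.0569 × 1.049162 = 96.5826
Value (long) = (F − K)·e^(−rT) = (96.5826 − 96.89) × 0.953142 = -0.2930
Short position value = −(long value) = R$0.29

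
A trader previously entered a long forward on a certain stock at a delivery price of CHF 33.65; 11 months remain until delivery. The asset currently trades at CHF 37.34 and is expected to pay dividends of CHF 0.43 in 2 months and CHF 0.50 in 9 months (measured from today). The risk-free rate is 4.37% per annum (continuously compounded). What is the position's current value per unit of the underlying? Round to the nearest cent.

PV(remaining dividends) I = 0.43·e^(−0.0437·2/12) + 0.50·e^(−0.0437·9/12) = 0.9108
Current forward F = (S − I)·e^(rT) = (37.34 − 0.9108)·e^(0.0437·11/12) = 36.4292 × 1.040871 = 37.9181
Value (long) = (F − K)·e^(−rT) = (37.9181 − 33.65) × 0.960733 = 4.1005
Value = CHF 4.10

CHF 4.10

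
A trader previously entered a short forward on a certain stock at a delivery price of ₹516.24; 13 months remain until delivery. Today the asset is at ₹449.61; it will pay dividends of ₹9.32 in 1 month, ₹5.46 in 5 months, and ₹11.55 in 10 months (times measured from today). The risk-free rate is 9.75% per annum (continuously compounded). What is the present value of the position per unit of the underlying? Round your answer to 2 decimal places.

PV(remaining dividends) I = 9.32·e^(−0.0975·1/12) + 5.46·e^(−0.0975·5/12) + 11.55·e^(−0.0975·10/12) = 25.1359
Current forward F = (S − I)·e^(rT) = (449.61 − 25.1359)·e^(0.0975·13/12) = 424.4741 × 1.111405 = 471.7626
Value (long) = (F − K)·e^(−rT) = (471.7626 − 516.24) × 0.899762 = -40.0191
Short position value = −(long value) = ₹40.02

₹40.02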